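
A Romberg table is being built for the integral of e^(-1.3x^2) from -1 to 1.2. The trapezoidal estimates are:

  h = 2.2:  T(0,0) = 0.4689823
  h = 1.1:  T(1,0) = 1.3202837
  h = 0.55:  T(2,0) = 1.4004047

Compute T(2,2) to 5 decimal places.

1.41532

T(1,1) = (4·1.3202837 − 0.4689823) / 3 = 1.6040508
T(2,1) = (4·1.4004047 − 1.3202837) / 3 = 1.4271117
T(2,2) = (16·1.4271117 − 1.6040508) / 15 = 1.4153158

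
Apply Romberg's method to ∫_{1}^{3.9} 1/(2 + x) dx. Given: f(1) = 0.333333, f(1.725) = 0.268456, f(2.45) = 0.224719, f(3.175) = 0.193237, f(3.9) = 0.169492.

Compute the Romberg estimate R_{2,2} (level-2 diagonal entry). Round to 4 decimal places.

R_{0,0} (trapezoid, 1 panel, h=2.9000): 0.729096
R_{1,0} (trapezoid, 2 panels, h=1.4500): 0.690391
R_{2,0} (trapezoid, 4 panels, h=0.7250): 0.679923
R_{1,1} = 0.690391 + (0.690391 − 0.729096)/3 = 0.677489
R_{2,1} = 0.679923 + (0.679923 − 0.690391)/3 = 0.676434
R_{2,2} = 0.676434 + (0.676434 − 0.677489)/15 = 0.676364

0.6764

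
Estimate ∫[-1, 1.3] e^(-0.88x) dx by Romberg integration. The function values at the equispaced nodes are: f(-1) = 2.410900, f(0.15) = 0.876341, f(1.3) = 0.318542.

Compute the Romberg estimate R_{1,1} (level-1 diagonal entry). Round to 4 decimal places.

R_{0,0} (trapezoid, 1 panel, h=2.3000): 3.138858
R_{1,0} (trapezoid, 2 panels, h=1.1500): 2.577221
R_{1,1} = 2.577221 + (2.577221 − 3.138858)/3 = 2.390009

2.3900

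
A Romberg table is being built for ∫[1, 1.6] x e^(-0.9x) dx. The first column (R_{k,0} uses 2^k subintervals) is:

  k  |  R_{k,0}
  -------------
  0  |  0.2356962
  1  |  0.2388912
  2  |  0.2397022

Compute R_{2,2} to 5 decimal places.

0.23997

Richardson extrapolation on the trapezoidal column (denominator 4−1=3):
R_{1,1} = (4·0.2388912 − 0.2356962) / 3 = 0.2399562
R_{2,1} = 0.2397022 + (0.2397022 − 0.2388912)/3 = 0.2399725
R_{2,2} = 0.2399725 + (0.2399725 − 0.2399562)/15 = 0.2399736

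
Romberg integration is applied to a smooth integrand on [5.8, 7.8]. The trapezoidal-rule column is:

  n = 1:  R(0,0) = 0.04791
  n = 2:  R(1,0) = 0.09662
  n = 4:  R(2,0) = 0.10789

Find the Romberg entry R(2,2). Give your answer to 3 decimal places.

R(1,1) = (4·0.09662 − 0.04791) / 3 = 0.11286
R(2,1) = 0.10789 + (0.10789 − 0.09662)/3 = 0.11165
R(2,2) = 0.11165 + (0.11165 − 0.11286)/15 = 0.11157
(Column j=1 coincides with Simpson's rule on the same nodes.)

0.112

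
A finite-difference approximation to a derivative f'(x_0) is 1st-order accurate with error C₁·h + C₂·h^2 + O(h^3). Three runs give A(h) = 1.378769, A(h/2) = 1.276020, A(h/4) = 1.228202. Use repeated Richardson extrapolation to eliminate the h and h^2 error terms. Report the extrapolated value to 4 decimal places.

1.1828

First eliminate the h term (factor 2^1 = 2):
  B₁ = (2·1.276020 − 1.378769)/1 = 1.173271
  B₂ = (2·1.228202 − 1.276020)/1 = 1.180384
Then eliminate the h^2 term (factor 2^2 = 4):
  (4·1.180384 − 1.173271)/3 = 1.182755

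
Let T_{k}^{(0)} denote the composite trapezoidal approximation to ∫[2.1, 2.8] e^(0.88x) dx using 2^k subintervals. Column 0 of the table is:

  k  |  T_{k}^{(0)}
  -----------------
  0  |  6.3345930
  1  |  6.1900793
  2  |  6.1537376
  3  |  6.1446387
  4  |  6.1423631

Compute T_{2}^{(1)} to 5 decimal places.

6.14162

T_{2}^{(1)} = (4·6.1537376 − 6.1900793) / 3 = 6.1416237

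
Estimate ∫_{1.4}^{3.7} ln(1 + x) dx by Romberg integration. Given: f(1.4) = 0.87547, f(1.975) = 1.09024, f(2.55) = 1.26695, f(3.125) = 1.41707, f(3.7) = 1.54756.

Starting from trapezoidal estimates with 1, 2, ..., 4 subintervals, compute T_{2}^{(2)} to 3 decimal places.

2.872

T_{0}^{(0)} (trapezoid, 1 panel, h=2.3000): 2.78648
T_{1}^{(0)} (trapezoid, 2 panels, h=1.1500): 2.85023
T_{2}^{(0)} (trapezoid, 4 panels, h=0.5750): 2.86682
T_{1}^{(1)} = 2.85023 + (2.85023 − 2.78648)/3 = 2.87148
T_{2}^{(1)} = 2.86682 + (2.86682 − 2.85023)/3 = 2.87235
T_{2}^{(2)} = 2.87235 + (2.87235 − 2.87148)/15 = 2.87241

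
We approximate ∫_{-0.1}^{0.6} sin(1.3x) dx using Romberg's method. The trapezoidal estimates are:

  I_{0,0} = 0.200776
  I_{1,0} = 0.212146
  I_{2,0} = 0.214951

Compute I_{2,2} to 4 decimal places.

0.2159

I_{1,1} = 0.212146 + (0.212146 − 0.200776)/3 = 0.215936
I_{2,1} = (4·0.214951 − 0.212146) / 3 = 0.215886
I_{2,2} = (16·0.215886 − 0.215936) / 15 = 0.215883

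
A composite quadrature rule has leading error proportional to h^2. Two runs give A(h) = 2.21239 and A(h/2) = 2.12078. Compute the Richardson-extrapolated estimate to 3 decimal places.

2.090

The leading error scales as h^2; refining by a factor of 2 reduces it by 2^2 = 4.
Extrapolated value = (4·A(h/2) − A(h)) / (4 − 1)
= (4·2.12078 − 2.21239) / 3
= 6.27073 / 3 = 2.09024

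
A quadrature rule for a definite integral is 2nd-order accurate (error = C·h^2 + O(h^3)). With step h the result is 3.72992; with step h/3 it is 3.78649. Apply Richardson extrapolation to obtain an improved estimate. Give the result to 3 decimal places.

3.794

Extrapolated value = (9·A(h/3) − A(h)) / (9 − 1)
= (9·3.78649 − 3.72992) / 8
= 30.34849 / 8 = 3.79356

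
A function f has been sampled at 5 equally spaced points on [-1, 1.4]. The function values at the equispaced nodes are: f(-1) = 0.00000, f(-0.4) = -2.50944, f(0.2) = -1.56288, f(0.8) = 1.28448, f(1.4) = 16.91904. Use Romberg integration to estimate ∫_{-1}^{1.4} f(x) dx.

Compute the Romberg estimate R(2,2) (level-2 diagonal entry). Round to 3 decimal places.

R(0,0) (trapezoid, 1 panel, h=2.4000): 20.30285
R(1,0) (trapezoid, 2 panels, h=1.2000): 8.27597
R(2,0) (trapezoid, 4 panels, h=0.6000): 3.40301
R(1,1) = 8.27597 + (8.27597 − 20.30285)/3 = 4.26701
R(2,1) = 3.40301 + (3.40301 − 8.27597)/3 = 1.77869
R(2,2) = 1.77869 + (1.77869 − 4.26701)/15 = 1.61280

1.613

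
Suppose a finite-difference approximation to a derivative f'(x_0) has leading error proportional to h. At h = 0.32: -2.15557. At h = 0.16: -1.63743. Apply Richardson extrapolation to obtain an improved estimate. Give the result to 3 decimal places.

-1.119

Extrapolated value = (2·A(h/2) − A(h)) / (2 − 1)
= (2·(-1.63743) − (-2.15557)) / 1
= -1.11929 / 1 = -1.11929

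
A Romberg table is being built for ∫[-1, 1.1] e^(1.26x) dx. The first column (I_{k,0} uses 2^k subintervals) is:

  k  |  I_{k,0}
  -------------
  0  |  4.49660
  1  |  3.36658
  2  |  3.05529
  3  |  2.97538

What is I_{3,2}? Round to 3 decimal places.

I_{2,1} = 3.05529 + (3.05529 − 3.36658)/3 = 2.95153
I_{3,1} = (4·2.97538 − 3.05529) / 3 = 2.94874
I_{3,2} = (16·2.94874 − 2.95153) / 15 = 2.94855

2.949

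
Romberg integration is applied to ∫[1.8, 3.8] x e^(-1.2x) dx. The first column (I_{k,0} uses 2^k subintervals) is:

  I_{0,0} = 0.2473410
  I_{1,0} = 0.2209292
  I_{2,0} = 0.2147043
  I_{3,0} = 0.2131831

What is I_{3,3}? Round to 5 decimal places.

0.21268

Richardson extrapolation on the trapezoidal column (denominator 4−1=3):
I_{1,1} = (4·0.2209292 − 0.2473410) / 3 = 0.2121253
I_{2,1} = (4·0.2147043 − 0.2209292) / 3 = 0.2126293
I_{3,1} = 0.2131831 + (0.2131831 − 0.2147043)/3 = 0.2126760
I_{2,2} = (16·0.2126293 − 0.2121253) / 15 = 0.2126629
I_{3,2} = 0.2126760 + (0.2126760 − 0.2126293)/15 = 0.2126791
I_{3,3} = 0.2126791 + (0.2126791 − 0.2126629)/63 = 0.2126794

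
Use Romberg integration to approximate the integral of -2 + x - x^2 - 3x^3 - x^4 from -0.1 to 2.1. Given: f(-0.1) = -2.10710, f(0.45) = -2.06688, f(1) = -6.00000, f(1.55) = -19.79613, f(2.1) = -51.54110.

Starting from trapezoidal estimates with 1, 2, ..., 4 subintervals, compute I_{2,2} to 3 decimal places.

I_{0,0} (trapezoid, 1 panel, h=2.2000): -59.01302
I_{1,0} (trapezoid, 2 panels, h=1.1000): -36.10651
I_{2,0} (trapezoid, 4 panels, h=0.5500): -30.07791
I_{1,1} = -36.10651 + (-36.10651 − (-59.01302))/3 = -28.47101
I_{2,1} = -30.07791 + (-30.07791 − (-36.10651))/3 = -28.06838
I_{2,2} = -28.06838 + (-28.06838 − (-28.47101))/15 = -28.04154

-28.042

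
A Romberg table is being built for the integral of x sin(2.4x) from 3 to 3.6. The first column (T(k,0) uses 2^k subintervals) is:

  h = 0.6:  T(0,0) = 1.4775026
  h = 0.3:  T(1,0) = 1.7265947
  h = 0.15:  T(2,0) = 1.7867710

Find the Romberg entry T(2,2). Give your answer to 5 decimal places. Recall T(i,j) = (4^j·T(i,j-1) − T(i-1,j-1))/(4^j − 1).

Richardson extrapolation on the trapezoidal column (denominator 4−1=3):
T(1,1) = 1.7265947 + (1.7265947 − 1.4775026)/3 = 1.8096254
T(2,1) = (4·1.7867710 − 1.7265947) / 3 = 1.8068298
T(2,2) = 1.8068298 + (1.8068298 − 1.8096254)/15 = 1.8066434

1.80664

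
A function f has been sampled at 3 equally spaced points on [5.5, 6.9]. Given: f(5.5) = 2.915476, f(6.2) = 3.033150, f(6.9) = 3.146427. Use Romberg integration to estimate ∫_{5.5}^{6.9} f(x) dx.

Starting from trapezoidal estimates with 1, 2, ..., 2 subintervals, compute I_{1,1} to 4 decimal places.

I_{0,0} (trapezoid, 1 panel, h=1.4000): 4.243332
I_{1,0} (trapezoid, 2 panels, h=0.7000): 4.244871
I_{1,1} = 4.244871 + (4.244871 − 4.243332)/3 = 4.245384

4.2454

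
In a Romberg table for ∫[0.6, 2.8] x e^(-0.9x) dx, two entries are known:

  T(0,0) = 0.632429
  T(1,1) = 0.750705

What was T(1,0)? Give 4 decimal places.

0.7211

From T(1,1) = (4·T(1,0) − T(0,0))/3, solve for T(1,0):
4·T(1,0) = 3·0.750705 + 0.632429 = 2.884544
T(1,0) = 0.721136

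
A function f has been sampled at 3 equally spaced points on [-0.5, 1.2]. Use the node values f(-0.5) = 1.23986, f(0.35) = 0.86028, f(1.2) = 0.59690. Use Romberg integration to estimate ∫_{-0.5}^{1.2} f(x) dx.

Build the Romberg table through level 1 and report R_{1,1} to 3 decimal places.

R_{0,0} (trapezoid, 1 panel, h=1.7000): 1.56125
R_{1,0} (trapezoid, 2 panels, h=0.8500): 1.51186
R_{1,1} = 1.51186 + (1.51186 − 1.56125)/3 = 1.49540

1.495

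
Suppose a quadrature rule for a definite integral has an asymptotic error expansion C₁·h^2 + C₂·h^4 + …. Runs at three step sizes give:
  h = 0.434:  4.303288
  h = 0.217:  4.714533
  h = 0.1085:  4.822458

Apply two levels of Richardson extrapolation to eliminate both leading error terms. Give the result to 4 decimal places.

First eliminate the h^2 term (factor 2^2 = 4):
  B₁ = (4·4.714533 − 4.303288)/3 = 4.851615
  B₂ = (4·4.822458 − 4.714533)/3 = 4.858433
Then eliminate the h^4 term (factor 2^4 = 16):
  (16·4.858433 − 4.851615)/15 = 4.858888

4.8589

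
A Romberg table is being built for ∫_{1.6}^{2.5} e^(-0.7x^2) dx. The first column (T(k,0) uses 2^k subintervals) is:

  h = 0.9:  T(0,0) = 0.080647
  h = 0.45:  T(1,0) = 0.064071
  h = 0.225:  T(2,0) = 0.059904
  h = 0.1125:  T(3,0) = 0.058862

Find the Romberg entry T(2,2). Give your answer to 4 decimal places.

Richardson extrapolation on the trapezoidal column (denominator 4−1=3):
T(1,1) = 0.064071 + (0.064071 − 0.080647)/3 = 0.058546
T(2,1) = (4·0.059904 − 0.064071) / 3 = 0.058515
T(2,2) = (16·0.058515 − 0.058546) / 15 = 0.058513
(Column j=1 coincides with Simpson's rule on the same nodes.)

0.0585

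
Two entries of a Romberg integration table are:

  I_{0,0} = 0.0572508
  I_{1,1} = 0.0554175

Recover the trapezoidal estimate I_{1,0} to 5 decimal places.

From I_{1,1} = (4·I_{1,0} − I_{0,0})/3, solve for I_{1,0}:
4·I_{1,0} = 3·0.0554175 + 0.0572508 = 0.2235033
I_{1,0} = 0.0558758

0.05588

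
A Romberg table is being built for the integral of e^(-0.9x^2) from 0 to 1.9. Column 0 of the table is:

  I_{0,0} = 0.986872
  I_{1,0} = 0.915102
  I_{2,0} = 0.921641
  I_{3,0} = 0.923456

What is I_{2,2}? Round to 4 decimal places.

0.9260

I_{1,1} = 0.915102 + (0.915102 − 0.986872)/3 = 0.891179
I_{2,1} = (4·0.921641 − 0.915102) / 3 = 0.923821
I_{2,2} = 0.923821 + (0.923821 − 0.891179)/15 = 0.925997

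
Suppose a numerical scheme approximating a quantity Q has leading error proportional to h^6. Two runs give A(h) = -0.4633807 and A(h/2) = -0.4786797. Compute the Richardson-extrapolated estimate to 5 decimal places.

The leading error scales as h^6; refining by a factor of 2 reduces it by 2^6 = 64.
Extrapolated value = (64·A(h/2) − A(h)) / (64 − 1)
= (64·(-0.4786797) − (-0.4633807)) / 63
= -30.1721201 / 63 = -0.4789225

-0.47892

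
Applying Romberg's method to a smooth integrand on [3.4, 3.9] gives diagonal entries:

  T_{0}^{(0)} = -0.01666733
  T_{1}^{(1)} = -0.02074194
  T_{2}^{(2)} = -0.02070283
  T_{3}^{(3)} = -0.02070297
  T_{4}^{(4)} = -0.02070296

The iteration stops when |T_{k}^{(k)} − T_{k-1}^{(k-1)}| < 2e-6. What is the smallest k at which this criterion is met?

|T_{1}^{(1)} − T_{0}^{(0)}| = 0.00407461 ≥ 2e-6
|T_{2}^{(2)} − T_{1}^{(1)}| = 0.00003911 ≥ 2e-6
|T_{3}^{(3)} − T_{2}^{(2)}| = 0.00000014 < 2e-6

k = 3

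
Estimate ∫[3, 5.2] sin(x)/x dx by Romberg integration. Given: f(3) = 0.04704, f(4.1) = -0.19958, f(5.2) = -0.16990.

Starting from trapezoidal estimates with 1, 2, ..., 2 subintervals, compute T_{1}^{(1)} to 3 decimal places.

T_{0}^{(0)} (trapezoid, 1 panel, h=2.2000): -0.13515
T_{1}^{(0)} (trapezoid, 2 panels, h=1.1000): -0.28711
T_{1}^{(1)} = -0.28711 + (-0.28711 − (-0.13515))/3 = -0.33776

-0.338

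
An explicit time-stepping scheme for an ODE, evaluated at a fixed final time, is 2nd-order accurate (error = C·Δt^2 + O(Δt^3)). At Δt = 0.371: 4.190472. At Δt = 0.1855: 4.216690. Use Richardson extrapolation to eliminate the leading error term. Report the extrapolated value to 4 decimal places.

4.2254

Extrapolated value = (4·A(Δt/2) − A(Δt)) / (4 − 1)
= (4·4.216690 − 4.190472) / 3
= 12.676288 / 3 = 4.225429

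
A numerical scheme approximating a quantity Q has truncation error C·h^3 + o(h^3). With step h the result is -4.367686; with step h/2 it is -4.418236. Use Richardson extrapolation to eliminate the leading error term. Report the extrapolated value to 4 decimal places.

The leading error scales as h^3; refining by a factor of 2 reduces it by 2^3 = 8.
Extrapolated value = (8·A(h/2) − A(h)) / (8 − 1)
= (8·(-4.418236) − (-4.367686)) / 7
= -30.978202 / 7 = -4.425457

-4.4255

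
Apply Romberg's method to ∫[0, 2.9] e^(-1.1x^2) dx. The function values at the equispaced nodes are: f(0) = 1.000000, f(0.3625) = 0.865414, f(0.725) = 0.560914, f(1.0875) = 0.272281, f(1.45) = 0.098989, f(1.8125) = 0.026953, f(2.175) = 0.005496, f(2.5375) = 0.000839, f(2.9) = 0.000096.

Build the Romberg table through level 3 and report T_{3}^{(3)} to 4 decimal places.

T_{0}^{(0)} (trapezoid, 1 panel, h=2.9000): 1.450139
T_{1}^{(0)} (trapezoid, 2 panels, h=1.4500): 0.868604
T_{2}^{(0)} (trapezoid, 4 panels, h=0.7250): 0.844949
T_{3}^{(0)} (trapezoid, 8 panels, h=0.3625): 0.844964
T_{1}^{(1)} = 0.868604 + (0.868604 − 1.450139)/3 = 0.674759
T_{2}^{(1)} = 0.844949 + (0.844949 − 0.868604)/3 = 0.837064
T_{3}^{(1)} = 0.844964 + (0.844964 − 0.844949)/3 = 0.844969
T_{2}^{(2)} = 0.837064 + (0.837064 − 0.674759)/15 = 0.847884
T_{3}^{(2)} = 0.844969 + (0.844969 − 0.837064)/15 = 0.845496
T_{3}^{(3)} = 0.845496 + (0.845496 − 0.847884)/63 = 0.845458

0.8455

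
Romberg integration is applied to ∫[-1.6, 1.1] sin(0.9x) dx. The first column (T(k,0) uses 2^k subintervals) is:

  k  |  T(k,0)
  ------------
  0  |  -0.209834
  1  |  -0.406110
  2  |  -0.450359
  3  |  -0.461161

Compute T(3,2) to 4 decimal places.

-0.4647

Richardson extrapolation on the trapezoidal column (denominator 4−1=3):
T(2,1) = (4·(-0.450359) − (-0.406110)) / 3 = -0.465109
T(3,1) = -0.461161 + (-0.461161 − (-0.450359))/3 = -0.464762
T(3,2) = -0.464762 + (-0.464762 − (-0.465109))/15 = -0.464739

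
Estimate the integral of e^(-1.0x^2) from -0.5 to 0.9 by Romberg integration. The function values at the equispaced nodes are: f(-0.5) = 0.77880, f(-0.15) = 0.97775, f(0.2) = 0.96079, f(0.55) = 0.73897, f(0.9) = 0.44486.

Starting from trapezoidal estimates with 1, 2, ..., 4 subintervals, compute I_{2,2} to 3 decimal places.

1.167

I_{0,0} (trapezoid, 1 panel, h=1.4000): 0.85656
I_{1,0} (trapezoid, 2 panels, h=0.7000): 1.10083
I_{2,0} (trapezoid, 4 panels, h=0.3500): 1.15127
I_{1,1} = 1.10083 + (1.10083 − 0.85656)/3 = 1.18225
I_{2,1} = 1.15127 + (1.15127 − 1.10083)/3 = 1.16808
I_{2,2} = 1.16808 + (1.16808 − 1.18225)/15 = 1.16714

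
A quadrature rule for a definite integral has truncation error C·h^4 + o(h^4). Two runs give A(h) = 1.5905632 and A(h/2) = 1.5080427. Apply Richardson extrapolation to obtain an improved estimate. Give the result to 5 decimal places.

1.50254

Extrapolated value = (16·A(h/2) − A(h)) / (16 − 1)
= (16·1.5080427 − 1.5905632) / 15
= 22.5381200 / 15 = 1.5025413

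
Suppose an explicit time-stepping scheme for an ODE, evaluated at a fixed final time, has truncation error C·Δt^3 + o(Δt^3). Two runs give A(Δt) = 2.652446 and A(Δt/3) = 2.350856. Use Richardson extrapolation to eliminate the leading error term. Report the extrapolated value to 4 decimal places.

2.3393

The leading error scales as Δt^3; refining by a factor of 3 reduces it by 3^3 = 27.
Extrapolated value = (27·A(Δt/3) − A(Δt)) / (27 − 1)
= (27·2.350856 − 2.652446) / 26
= 60.820666 / 26 = 2.339256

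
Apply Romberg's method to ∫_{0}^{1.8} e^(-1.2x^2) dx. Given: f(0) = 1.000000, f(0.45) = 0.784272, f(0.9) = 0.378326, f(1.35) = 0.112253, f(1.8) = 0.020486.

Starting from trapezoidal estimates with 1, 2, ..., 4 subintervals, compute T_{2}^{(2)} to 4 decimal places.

T_{0}^{(0)} (trapezoid, 1 panel, h=1.8000): 0.918437
T_{1}^{(0)} (trapezoid, 2 panels, h=0.9000): 0.799712
T_{2}^{(0)} (trapezoid, 4 panels, h=0.4500): 0.803292
T_{1}^{(1)} = 0.799712 + (0.799712 − 0.918437)/3 = 0.760137
T_{2}^{(1)} = 0.803292 + (0.803292 − 0.799712)/3 = 0.804485
T_{2}^{(2)} = 0.804485 + (0.804485 − 0.760137)/15 = 0.807442

0.8074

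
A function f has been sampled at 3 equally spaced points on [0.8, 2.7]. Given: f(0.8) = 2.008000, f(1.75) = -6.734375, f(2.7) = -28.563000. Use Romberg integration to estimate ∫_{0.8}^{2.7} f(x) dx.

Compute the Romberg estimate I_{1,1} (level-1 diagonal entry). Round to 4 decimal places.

I_{0,0} (trapezoid, 1 panel, h=1.9000): -25.227250
I_{1,0} (trapezoid, 2 panels, h=0.9500): -19.011281
I_{1,1} = -19.011281 + (-19.011281 − (-25.227250))/3 = -16.939291

-16.9393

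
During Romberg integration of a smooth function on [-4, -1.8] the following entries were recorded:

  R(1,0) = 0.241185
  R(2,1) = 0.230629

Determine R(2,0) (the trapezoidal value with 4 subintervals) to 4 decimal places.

0.2333

From R(2,1) = (4·R(2,0) − R(1,0))/3, solve for R(2,0):
4·R(2,0) = 3·0.230629 + 0.241185 = 0.933072
R(2,0) = 0.233268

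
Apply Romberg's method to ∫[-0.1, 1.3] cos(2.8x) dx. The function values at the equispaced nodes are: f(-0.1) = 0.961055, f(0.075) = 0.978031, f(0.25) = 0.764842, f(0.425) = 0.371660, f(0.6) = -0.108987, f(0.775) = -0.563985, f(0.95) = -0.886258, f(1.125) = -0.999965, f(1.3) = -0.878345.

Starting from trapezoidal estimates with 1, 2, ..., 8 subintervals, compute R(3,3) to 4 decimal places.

R(0,0) (trapezoid, 1 panel, h=1.4000): 0.057897
R(1,0) (trapezoid, 2 panels, h=0.7000): -0.047342
R(2,0) (trapezoid, 4 panels, h=0.3500): -0.066167
R(3,0) (trapezoid, 8 panels, h=0.1750): -0.070579
R(1,1) = -0.047342 + (-0.047342 − 0.057897)/3 = -0.082422
R(2,1) = -0.066167 + (-0.066167 − (-0.047342))/3 = -0.072442
R(3,1) = -0.070579 + (-0.070579 − (-0.066167))/3 = -0.072050
R(2,2) = -0.072442 + (-0.072442 − (-0.082422))/15 = -0.071777
R(3,2) = -0.072050 + (-0.072050 − (-0.072442))/15 = -0.072024
R(3,3) = -0.072024 + (-0.072024 − (-0.071777))/63 = -0.072028

-0.0720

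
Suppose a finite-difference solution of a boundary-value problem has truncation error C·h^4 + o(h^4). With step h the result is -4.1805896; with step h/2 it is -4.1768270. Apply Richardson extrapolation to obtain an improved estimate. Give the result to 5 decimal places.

The leading error scales as h^4; refining by a factor of 2 reduces it by 2^4 = 16.
Extrapolated value = (16·A(h/2) − A(h)) / (16 − 1)
= (16·(-4.1768270) − (-4.1805896)) / 15
= -62.6486424 / 15 = -4.1765762

-4.17658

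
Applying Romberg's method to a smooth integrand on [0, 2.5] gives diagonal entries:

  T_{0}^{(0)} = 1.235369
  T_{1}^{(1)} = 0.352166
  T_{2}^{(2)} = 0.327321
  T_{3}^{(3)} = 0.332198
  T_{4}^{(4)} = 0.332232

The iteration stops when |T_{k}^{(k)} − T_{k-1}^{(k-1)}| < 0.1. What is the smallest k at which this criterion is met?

|T_{1}^{(1)} − T_{0}^{(0)}| = 0.883203 ≥ 0.1
|T_{2}^{(2)} − T_{1}^{(1)}| = 0.024845 < 0.1

k = 2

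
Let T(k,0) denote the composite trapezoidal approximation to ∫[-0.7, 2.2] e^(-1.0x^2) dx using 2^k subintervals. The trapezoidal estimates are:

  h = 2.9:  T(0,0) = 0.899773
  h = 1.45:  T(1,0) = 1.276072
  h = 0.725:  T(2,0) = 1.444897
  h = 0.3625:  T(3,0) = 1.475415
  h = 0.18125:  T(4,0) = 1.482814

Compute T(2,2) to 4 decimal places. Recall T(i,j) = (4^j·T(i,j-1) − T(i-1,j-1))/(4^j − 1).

1.5078

Richardson extrapolation on the trapezoidal column (denominator 4−1=3):
T(1,1) = (4·1.276072 − 0.899773) / 3 = 1.401505
T(2,1) = (4·1.444897 − 1.276072) / 3 = 1.501172
T(2,2) = 1.501172 + (1.501172 − 1.401505)/15 = 1.507816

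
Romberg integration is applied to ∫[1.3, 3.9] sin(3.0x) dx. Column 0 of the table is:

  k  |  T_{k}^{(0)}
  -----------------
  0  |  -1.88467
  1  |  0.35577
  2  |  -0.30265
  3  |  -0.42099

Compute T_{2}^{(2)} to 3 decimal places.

Richardson extrapolation on the trapezoidal column (denominator 4−1=3):
T_{1}^{(1)} = 0.35577 + (0.35577 − (-1.88467))/3 = 1.10258
T_{2}^{(1)} = -0.30265 + (-0.30265 − 0.35577)/3 = -0.52212
T_{2}^{(2)} = -0.52212 + (-0.52212 − 1.10258)/15 = -0.63043

-0.630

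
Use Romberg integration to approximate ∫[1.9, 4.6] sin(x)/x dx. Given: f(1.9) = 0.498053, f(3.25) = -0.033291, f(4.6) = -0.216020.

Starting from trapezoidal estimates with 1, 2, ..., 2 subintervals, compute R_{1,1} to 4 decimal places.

R_{0,0} (trapezoid, 1 panel, h=2.7000): 0.380745
R_{1,0} (trapezoid, 2 panels, h=1.3500): 0.145429
R_{1,1} = 0.145429 + (0.145429 − 0.380745)/3 = 0.066990

0.0670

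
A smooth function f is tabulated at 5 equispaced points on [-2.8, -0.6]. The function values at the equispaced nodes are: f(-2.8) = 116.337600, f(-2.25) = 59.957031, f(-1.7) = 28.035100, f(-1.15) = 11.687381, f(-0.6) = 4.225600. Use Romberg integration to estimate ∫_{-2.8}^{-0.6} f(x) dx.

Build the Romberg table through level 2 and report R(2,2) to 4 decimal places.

R(0,0) (trapezoid, 1 panel, h=2.2000): 132.619520
R(1,0) (trapezoid, 2 panels, h=1.1000): 97.148370
R(2,0) (trapezoid, 4 panels, h=0.5500): 87.978612
R(1,1) = 97.148370 + (97.148370 − 132.619520)/3 = 85.324653
R(2,1) = 87.978612 + (87.978612 − 97.148370)/3 = 84.922026
R(2,2) = 84.922026 + (84.922026 − 85.324653)/15 = 84.895184

84.8952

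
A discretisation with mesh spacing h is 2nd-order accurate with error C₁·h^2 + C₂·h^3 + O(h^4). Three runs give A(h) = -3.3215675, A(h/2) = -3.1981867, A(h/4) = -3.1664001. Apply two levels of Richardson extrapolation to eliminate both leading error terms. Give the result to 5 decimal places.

First eliminate the h^2 term (factor 2^2 = 4):
  B₁ = (4·(-3.1981867) − (-3.3215675))/3 = -3.1570598
  B₂ = (4·(-3.1664001) − (-3.1981867))/3 = -3.1558046
Then eliminate the h^3 term (factor 2^3 = 8):
  (8·(-3.1558046) − (-3.1570598))/7 = -3.1556253

-3.15563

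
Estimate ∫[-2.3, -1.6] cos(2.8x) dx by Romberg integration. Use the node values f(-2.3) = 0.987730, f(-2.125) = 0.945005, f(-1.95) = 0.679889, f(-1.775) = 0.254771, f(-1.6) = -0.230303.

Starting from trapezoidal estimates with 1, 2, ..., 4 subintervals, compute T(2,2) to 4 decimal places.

T(0,0) (trapezoid, 1 panel, h=0.7000): 0.265099
T(1,0) (trapezoid, 2 panels, h=0.3500): 0.370511
T(2,0) (trapezoid, 4 panels, h=0.1750): 0.395216
T(1,1) = 0.370511 + (0.370511 − 0.265099)/3 = 0.405648
T(2,1) = 0.395216 + (0.395216 − 0.370511)/3 = 0.403451
T(2,2) = 0.403451 + (0.403451 − 0.405648)/15 = 0.403305

0.4033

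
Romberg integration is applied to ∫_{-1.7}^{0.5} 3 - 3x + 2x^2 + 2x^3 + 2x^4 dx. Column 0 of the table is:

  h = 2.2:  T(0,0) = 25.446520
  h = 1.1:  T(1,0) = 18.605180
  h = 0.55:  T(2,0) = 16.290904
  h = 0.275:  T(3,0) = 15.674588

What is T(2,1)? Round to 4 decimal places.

15.5195

Richardson extrapolation on the trapezoidal column (denominator 4−1=3):
T(2,1) = 16.290904 + (16.290904 − 18.605180)/3 = 15.519479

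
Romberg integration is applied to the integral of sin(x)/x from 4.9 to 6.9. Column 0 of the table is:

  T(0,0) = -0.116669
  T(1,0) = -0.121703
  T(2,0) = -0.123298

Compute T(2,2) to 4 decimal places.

-0.1239

T(1,1) = (4·(-0.121703) − (-0.116669)) / 3 = -0.123381
T(2,1) = -0.123298 + (-0.123298 − (-0.121703))/3 = -0.123830
T(2,2) = -0.123830 + (-0.123830 − (-0.123381))/15 = -0.123860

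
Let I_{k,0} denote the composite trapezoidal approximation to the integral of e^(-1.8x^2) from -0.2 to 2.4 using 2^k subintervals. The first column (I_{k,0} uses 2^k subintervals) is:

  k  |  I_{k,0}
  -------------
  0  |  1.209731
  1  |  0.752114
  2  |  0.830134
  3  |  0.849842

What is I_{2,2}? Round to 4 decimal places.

0.8732

I_{1,1} = (4·0.752114 − 1.209731) / 3 = 0.599575
I_{2,1} = (4·0.830134 − 0.752114) / 3 = 0.856141
I_{2,2} = (16·0.856141 − 0.599575) / 15 = 0.873245
(Column j=1 coincides with Simpson's rule on the same nodes.)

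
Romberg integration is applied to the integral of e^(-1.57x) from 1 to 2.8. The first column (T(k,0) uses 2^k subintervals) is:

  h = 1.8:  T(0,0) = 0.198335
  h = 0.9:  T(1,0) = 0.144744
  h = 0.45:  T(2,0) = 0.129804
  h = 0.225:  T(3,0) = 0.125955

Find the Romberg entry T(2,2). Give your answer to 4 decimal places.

T(1,1) = (4·0.144744 − 0.198335) / 3 = 0.126880
T(2,1) = 0.129804 + (0.129804 − 0.144744)/3 = 0.124824
T(2,2) = 0.124824 + (0.124824 − 0.126880)/15 = 0.124687

0.1247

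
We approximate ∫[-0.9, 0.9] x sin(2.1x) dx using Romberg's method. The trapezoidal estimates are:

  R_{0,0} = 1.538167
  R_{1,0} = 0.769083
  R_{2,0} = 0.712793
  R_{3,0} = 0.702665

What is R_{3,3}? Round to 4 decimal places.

Richardson extrapolation on the trapezoidal column (denominator 4−1=3):
R_{1,1} = (4·0.769083 − 1.538167) / 3 = 0.512722
R_{2,1} = 0.712793 + (0.712793 − 0.769083)/3 = 0.694030
R_{3,1} = (4·0.702665 − 0.712793) / 3 = 0.699289
R_{2,2} = 0.694030 + (0.694030 − 0.512722)/15 = 0.706117
R_{3,2} = (16·0.699289 − 0.694030) / 15 = 0.699640
R_{3,3} = 0.699640 + (0.699640 − 0.706117)/63 = 0.699537
(Column j=1 coincides with Simpson's rule on the same nodes.)

0.6995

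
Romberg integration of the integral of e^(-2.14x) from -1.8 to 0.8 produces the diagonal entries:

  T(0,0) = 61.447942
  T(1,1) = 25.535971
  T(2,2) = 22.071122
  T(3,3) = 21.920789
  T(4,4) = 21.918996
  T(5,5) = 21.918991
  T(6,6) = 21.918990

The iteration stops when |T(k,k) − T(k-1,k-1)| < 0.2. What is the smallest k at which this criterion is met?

k = 3

|T(1,1) − T(0,0)| = 35.911971 ≥ 0.2
|T(2,2) − T(1,1)| = 3.464849 ≥ 0.2
|T(3,3) − T(2,2)| = 0.150333 < 0.2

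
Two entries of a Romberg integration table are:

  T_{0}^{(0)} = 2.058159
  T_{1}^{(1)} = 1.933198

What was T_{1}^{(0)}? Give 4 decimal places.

From T_{1}^{(1)} = (4·T_{1}^{(0)} − T_{0}^{(0)})/3, solve for T_{1}^{(0)}:
4·T_{1}^{(0)} = 3·1.933198 + 2.058159 = 7.857753
T_{1}^{(0)} = 1.964438

1.9644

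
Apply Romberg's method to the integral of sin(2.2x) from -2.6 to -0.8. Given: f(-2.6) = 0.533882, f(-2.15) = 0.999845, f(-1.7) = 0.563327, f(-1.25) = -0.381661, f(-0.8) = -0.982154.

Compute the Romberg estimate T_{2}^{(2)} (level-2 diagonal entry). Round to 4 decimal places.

0.4681

T_{0}^{(0)} (trapezoid, 1 panel, h=1.8000): -0.403445
T_{1}^{(0)} (trapezoid, 2 panels, h=0.9000): 0.305272
T_{2}^{(0)} (trapezoid, 4 panels, h=0.4500): 0.430819
T_{1}^{(1)} = 0.305272 + (0.305272 − (-0.403445))/3 = 0.541511
T_{2}^{(1)} = 0.430819 + (0.430819 − 0.305272)/3 = 0.472668
T_{2}^{(2)} = 0.472668 + (0.472668 − 0.541511)/15 = 0.468078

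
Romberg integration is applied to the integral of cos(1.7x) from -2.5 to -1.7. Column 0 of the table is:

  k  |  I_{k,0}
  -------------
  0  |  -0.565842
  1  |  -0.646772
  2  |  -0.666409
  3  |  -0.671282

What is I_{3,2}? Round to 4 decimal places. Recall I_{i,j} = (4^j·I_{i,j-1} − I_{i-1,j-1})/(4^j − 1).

Richardson extrapolation on the trapezoidal column (denominator 4−1=3):
I_{2,1} = -0.666409 + (-0.666409 − (-0.646772))/3 = -0.672955
I_{3,1} = -0.671282 + (-0.671282 − (-0.666409))/3 = -0.672906
I_{3,2} = -0.672906 + (-0.672906 − (-0.672955))/15 = -0.672903

-0.6729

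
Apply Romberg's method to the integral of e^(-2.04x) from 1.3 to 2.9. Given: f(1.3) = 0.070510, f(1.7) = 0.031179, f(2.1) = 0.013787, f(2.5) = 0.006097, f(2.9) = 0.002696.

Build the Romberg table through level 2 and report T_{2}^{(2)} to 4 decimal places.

0.0333

T_{0}^{(0)} (trapezoid, 1 panel, h=1.6000): 0.058565
T_{1}^{(0)} (trapezoid, 2 panels, h=0.8000): 0.040312
T_{2}^{(0)} (trapezoid, 4 panels, h=0.4000): 0.035066
T_{1}^{(1)} = 0.040312 + (0.040312 − 0.058565)/3 = 0.034228
T_{2}^{(1)} = 0.035066 + (0.035066 − 0.040312)/3 = 0.033317
T_{2}^{(2)} = 0.033317 + (0.033317 − 0.034228)/15 = 0.033256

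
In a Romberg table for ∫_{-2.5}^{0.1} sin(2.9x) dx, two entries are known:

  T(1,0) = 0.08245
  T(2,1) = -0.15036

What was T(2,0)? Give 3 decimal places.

-0.092

From T(2,1) = (4·T(2,0) − T(1,0))/3, solve for T(2,0):
4·T(2,0) = 3·(-0.15036) + 0.08245 = -0.36863
T(2,0) = -0.09216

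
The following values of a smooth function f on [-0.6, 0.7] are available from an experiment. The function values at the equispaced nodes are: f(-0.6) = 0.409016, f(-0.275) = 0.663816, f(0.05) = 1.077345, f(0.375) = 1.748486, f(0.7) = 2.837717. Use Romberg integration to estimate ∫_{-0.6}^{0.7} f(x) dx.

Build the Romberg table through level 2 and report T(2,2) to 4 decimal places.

1.6300

T(0,0) (trapezoid, 1 panel, h=1.3000): 2.110376
T(1,0) (trapezoid, 2 panels, h=0.6500): 1.755462
T(2,0) (trapezoid, 4 panels, h=0.3250): 1.661729
T(1,1) = 1.755462 + (1.755462 − 2.110376)/3 = 1.637157
T(2,1) = 1.661729 + (1.661729 − 1.755462)/3 = 1.630485
T(2,2) = 1.630485 + (1.630485 − 1.637157)/15 = 1.630040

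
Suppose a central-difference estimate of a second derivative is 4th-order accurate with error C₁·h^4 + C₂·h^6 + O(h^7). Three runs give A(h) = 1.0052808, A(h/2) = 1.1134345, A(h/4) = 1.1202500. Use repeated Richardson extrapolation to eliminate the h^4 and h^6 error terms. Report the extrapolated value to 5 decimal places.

First eliminate the h^4 term (factor 2^4 = 16):
  B₁ = (16·1.1134345 − 1.0052808)/15 = 1.1206447
  B₂ = (16·1.1202500 − 1.1134345)/15 = 1.1207044
Then eliminate the h^6 term (factor 2^6 = 64):
  (64·1.1207044 − 1.1206447)/63 = 1.1207053

1.12071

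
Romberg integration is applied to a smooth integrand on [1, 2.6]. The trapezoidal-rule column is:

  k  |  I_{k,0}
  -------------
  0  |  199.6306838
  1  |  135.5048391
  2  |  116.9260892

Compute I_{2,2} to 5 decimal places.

Richardson extrapolation on the trapezoidal column (denominator 4−1=3):
I_{1,1} = (4·135.5048391 − 199.6306838) / 3 = 114.1295575
I_{2,1} = 116.9260892 + (116.9260892 − 135.5048391)/3 = 110.7331726
I_{2,2} = 110.7331726 + (110.7331726 − 114.1295575)/15 = 110.5067469
(Column j=1 coincides with Simpson's rule on the same nodes.)

110.50675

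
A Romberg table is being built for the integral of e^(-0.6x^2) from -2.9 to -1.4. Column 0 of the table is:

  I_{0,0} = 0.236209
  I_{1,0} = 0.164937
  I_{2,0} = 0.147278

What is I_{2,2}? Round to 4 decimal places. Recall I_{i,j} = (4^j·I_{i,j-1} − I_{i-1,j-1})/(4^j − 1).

Richardson extrapolation on the trapezoidal column (denominator 4−1=3):
I_{1,1} = (4·0.164937 − 0.236209) / 3 = 0.141180
I_{2,1} = 0.147278 + (0.147278 − 0.164937)/3 = 0.141392
I_{2,2} = (16·0.141392 − 0.141180) / 15 = 0.141406

0.1414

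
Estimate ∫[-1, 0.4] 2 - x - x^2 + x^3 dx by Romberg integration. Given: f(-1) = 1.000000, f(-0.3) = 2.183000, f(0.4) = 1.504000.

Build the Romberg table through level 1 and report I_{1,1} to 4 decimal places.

2.6217

I_{0,0} (trapezoid, 1 panel, h=1.4000): 1.752800
I_{1,0} (trapezoid, 2 panels, h=0.7000): 2.404500
I_{1,1} = 2.404500 + (2.404500 − 1.752800)/3 = 2.621733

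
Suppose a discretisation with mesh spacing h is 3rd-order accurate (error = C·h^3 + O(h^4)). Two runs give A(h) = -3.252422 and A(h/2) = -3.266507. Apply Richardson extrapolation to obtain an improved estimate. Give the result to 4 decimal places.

Extrapolated value = (8·A(h/2) − A(h)) / (8 − 1)
= (8·(-3.266507) − (-3.252422)) / 7
= -22.879634 / 7 = -3.268519

-3.2685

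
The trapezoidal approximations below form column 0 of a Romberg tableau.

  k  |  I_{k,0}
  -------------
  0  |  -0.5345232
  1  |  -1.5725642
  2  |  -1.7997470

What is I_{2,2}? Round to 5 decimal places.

-1.87260

Richardson extrapolation on the trapezoidal column (denominator 4−1=3):
I_{1,1} = -1.5725642 + (-1.5725642 − (-0.5345232))/3 = -1.9185779
I_{2,1} = -1.7997470 + (-1.7997470 − (-1.5725642))/3 = -1.8754746
I_{2,2} = (16·(-1.8754746) − (-1.9185779)) / 15 = -1.8726010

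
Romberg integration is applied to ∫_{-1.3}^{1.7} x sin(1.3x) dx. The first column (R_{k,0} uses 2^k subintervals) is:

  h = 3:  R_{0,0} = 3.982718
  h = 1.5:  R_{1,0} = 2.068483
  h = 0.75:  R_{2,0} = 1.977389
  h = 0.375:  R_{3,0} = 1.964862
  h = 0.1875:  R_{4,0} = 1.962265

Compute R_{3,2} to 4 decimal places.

Richardson extrapolation on the trapezoidal column (denominator 4−1=3):
R_{2,1} = 1.977389 + (1.977389 − 2.068483)/3 = 1.947024
R_{3,1} = 1.964862 + (1.964862 − 1.977389)/3 = 1.960686
R_{3,2} = (16·1.960686 − 1.947024) / 15 = 1.961597

1.9616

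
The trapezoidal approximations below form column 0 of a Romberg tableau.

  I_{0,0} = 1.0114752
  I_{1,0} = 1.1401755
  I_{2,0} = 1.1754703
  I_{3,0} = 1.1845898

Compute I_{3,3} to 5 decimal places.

1.18766

I_{1,1} = (4·1.1401755 − 1.0114752) / 3 = 1.1830756
I_{2,1} = 1.1754703 + (1.1754703 − 1.1401755)/3 = 1.1872352
I_{3,1} = (4·1.1845898 − 1.1754703) / 3 = 1.1876296
I_{2,2} = (16·1.1872352 − 1.1830756) / 15 = 1.1875125
I_{3,2} = (16·1.1876296 − 1.1872352) / 15 = 1.1876559
I_{3,3} = 1.1876559 + (1.1876559 − 1.1875125)/63 = 1.1876582
(Column j=1 coincides with Simpson's rule on the same nodes.)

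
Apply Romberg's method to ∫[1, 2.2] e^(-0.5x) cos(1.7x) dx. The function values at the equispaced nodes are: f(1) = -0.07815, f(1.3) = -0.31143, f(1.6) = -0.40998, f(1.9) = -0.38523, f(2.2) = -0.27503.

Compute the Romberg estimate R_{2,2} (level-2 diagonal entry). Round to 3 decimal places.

-0.396

R_{0,0} (trapezoid, 1 panel, h=1.2000): -0.21191
R_{1,0} (trapezoid, 2 panels, h=0.6000): -0.35194
R_{2,0} (trapezoid, 4 panels, h=0.3000): -0.38497
R_{1,1} = -0.35194 + (-0.35194 − (-0.21191))/3 = -0.39862
R_{2,1} = -0.38497 + (-0.38497 − (-0.35194))/3 = -0.39598
R_{2,2} = -0.39598 + (-0.39598 − (-0.39862))/15 = -0.39580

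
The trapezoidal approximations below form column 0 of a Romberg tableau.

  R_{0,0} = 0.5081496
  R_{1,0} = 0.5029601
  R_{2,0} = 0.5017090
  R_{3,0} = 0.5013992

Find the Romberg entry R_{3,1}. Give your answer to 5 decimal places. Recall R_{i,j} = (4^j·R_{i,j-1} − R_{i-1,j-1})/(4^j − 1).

0.50130

Richardson extrapolation on the trapezoidal column (denominator 4−1=3):
R_{3,1} = (4·0.5013992 − 0.5017090) / 3 = 0.5012959
(Column j=1 coincides with Simpson's rule on the same nodes.)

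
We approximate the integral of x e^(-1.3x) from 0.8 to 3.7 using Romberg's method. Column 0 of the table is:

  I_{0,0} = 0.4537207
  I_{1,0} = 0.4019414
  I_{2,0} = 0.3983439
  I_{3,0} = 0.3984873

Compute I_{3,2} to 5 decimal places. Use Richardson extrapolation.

Richardson extrapolation on the trapezoidal column (denominator 4−1=3):
I_{2,1} = (4·0.3983439 − 0.4019414) / 3 = 0.3971447
I_{3,1} = 0.3984873 + (0.3984873 − 0.3983439)/3 = 0.3985351
I_{3,2} = (16·0.3985351 − 0.3971447) / 15 = 0.3986278

0.39863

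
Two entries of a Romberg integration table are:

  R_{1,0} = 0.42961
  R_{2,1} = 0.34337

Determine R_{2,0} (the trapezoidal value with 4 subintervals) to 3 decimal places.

From R_{2,1} = (4·R_{2,0} − R_{1,0})/3, solve for R_{2,0}:
4·R_{2,0} = 3·0.34337 + 0.42961 = 1.45972
R_{2,0} = 0.36493

0.365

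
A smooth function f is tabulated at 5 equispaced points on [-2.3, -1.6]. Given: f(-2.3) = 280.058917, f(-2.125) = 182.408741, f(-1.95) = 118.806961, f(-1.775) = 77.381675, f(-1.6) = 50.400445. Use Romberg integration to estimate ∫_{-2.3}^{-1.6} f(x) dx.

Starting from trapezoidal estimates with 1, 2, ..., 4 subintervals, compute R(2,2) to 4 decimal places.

R(0,0) (trapezoid, 1 panel, h=0.7000): 115.660777
R(1,0) (trapezoid, 2 panels, h=0.3500): 99.412825
R(2,0) (trapezoid, 4 panels, h=0.1750): 95.169735
R(1,1) = 99.412825 + (99.412825 − 115.660777)/3 = 93.996841
R(2,1) = 95.169735 + (95.169735 − 99.412825)/3 = 93.755372
R(2,2) = 93.755372 + (93.755372 − 93.996841)/15 = 93.739274

93.7393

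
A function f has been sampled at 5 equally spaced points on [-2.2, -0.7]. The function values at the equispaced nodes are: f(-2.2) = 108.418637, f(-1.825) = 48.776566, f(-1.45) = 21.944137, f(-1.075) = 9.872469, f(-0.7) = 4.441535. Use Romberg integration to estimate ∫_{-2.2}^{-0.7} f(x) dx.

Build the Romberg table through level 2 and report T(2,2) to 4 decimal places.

48.8353

T(0,0) (trapezoid, 1 panel, h=1.5000): 84.645129
T(1,0) (trapezoid, 2 panels, h=0.7500): 58.780667
T(2,0) (trapezoid, 4 panels, h=0.3750): 51.383722
T(1,1) = 58.780667 + (58.780667 − 84.645129)/3 = 50.159180
T(2,1) = 51.383722 + (51.383722 − 58.780667)/3 = 48.918074
T(2,2) = 48.918074 + (48.918074 − 50.159180)/15 = 48.835334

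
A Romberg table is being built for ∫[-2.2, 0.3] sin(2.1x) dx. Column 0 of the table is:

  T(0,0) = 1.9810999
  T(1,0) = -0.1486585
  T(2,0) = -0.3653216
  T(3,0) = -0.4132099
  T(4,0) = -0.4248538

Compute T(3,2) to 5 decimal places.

-0.42861

T(2,1) = (4·(-0.3653216) − (-0.1486585)) / 3 = -0.4375426
T(3,1) = (4·(-0.4132099) − (-0.3653216)) / 3 = -0.4291727
T(3,2) = (16·(-0.4291727) − (-0.4375426)) / 15 = -0.4286147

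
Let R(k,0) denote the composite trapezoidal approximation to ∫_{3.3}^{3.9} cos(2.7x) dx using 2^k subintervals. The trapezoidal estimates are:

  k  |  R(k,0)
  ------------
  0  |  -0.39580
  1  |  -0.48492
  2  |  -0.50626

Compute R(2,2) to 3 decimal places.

Richardson extrapolation on the trapezoidal column (denominator 4−1=3):
R(1,1) = (4·(-0.48492) − (-0.39580)) / 3 = -0.51463
R(2,1) = -0.50626 + (-0.50626 − (-0.48492))/3 = -0.51337
R(2,2) = -0.51337 + (-0.51337 − (-0.51463))/15 = -0.51329

-0.513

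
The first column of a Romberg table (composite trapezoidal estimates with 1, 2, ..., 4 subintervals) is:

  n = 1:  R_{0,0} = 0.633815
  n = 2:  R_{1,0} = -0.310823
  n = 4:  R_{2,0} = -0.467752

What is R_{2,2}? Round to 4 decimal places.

-0.5130

R_{1,1} = (4·(-0.310823) − 0.633815) / 3 = -0.625702
R_{2,1} = -0.467752 + (-0.467752 − (-0.310823))/3 = -0.520062
R_{2,2} = (16·(-0.520062) − (-0.625702)) / 15 = -0.513019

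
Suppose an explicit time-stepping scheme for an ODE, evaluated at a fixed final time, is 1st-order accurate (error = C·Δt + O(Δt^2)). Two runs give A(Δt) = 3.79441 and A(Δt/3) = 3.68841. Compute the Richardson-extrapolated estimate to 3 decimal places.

3.635

The leading error scales as Δt; refining by a factor of 3 reduces it by 3^1 = 3.
Extrapolated value = (3·A(Δt/3) − A(Δt)) / (3 − 1)
= (3·3.68841 − 3.79441) / 2
= 7.27082 / 2 = 3.63541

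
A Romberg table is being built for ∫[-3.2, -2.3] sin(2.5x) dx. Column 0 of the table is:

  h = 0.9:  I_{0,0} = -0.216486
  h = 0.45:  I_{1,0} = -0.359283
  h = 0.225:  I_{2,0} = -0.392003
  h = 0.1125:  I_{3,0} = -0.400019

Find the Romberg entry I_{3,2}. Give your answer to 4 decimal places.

-0.4027

Richardson extrapolation on the trapezoidal column (denominator 4−1=3):
I_{2,1} = -0.392003 + (-0.392003 − (-0.359283))/3 = -0.402910
I_{3,1} = -0.400019 + (-0.400019 − (-0.392003))/3 = -0.402691
I_{3,2} = (16·(-0.402691) − (-0.402910)) / 15 = -0.402676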